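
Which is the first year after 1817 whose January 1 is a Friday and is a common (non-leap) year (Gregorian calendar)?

Jan 1 advances by 2 weekdays after a leap year and by 1 after a common year.
1817: Jan 1 is Wednesday.
1818: Thursday
1819: Friday
1819 begins on a Friday and is a common year.

1819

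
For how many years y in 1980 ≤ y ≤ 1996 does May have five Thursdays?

May has 31 days; it has five Thursdays when Thursday falls among the first (month-length − 28) days — i.e. when May 1 is one of Thursday/Wednesday/Tuesday.
May 1 by year: 1980:Thu✓ 1981:Fri 1982:Sat 1983:Sun 1984:Tue✓ 1985:Wed✓ 1986:Thu✓ 1987:Fri 1988:Sun 1989:Mon 1990:Tue✓ 1991:Wed✓ 1992:Fri 1993:Sat 1994:Sun 1995:Mon 1996:Wed✓
Years with five Thursdays: 1980, 1984, 1985, 1986, 1990, 1991, 1996 → 7.

7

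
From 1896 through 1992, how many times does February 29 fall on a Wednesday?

Leap years in 1896–1992: 24 of them.
Feb 29 weekday advances by 5 (mod 7) from one leap year to the next four years later (or differs when a century non-leap intervenes).
Leap-day weekdays: 1896:Sat 1904:Mon 1908:Sat 1912:Thu 1916:Tue 1920:Sun 1924:Fri 1928:Wed✓ 1932:Mon 1936:Sat 1940:Thu 1944:Tue 1948:Sun 1952:Fri 1956:Wed✓ 1960:Mon 1964:Sat 1968:Thu 1972:Tue 1976:Sun 1980:Fri 1984:Wed✓ 1988:Mon 1992:Sat
Wednesday: 1928, 1956, 1984 → 3.

3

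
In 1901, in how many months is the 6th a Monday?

Check the 6th of each month of 1901: Jan 6: Sun, Feb 6: Wed, Mar 6: Wed, Apr 6: Sat, May 6: Mon, Jun 6: Thu, Jul 6: Sat, Aug 6: Tue, Sep 6: Fri, Oct 6: Sun, Nov 6: Wed, Dec 6: Fri.
Monday occurs in May — 1 month.

1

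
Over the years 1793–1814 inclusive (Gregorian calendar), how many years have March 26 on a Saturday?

Track March 26's weekday year by year (advancing +1, or +2 across a Feb 29):
  1793: Tue  1794: Wed (+1)  1795: Thu (+1)  1796: Sat (+2) ✓  1797: Sun (+1)
  1798: Mon (+1)  1799: Tue (+1)  1800: Wed (+1)  1801: Thu (+1)  1802: Fri (+1)
  1803: Sat (+1) ✓  1804: Mon (+2)  1805: Tue (+1)  1806: Wed (+1)  1807: Thu (+1)
  1808: Sat (+2) ✓  1809: Sun (+1)  1810: Mon (+1)  1811: Tue (+1)  1812: Thu (+2)
  1813: Fri (+1)  1814: Sat (+1) ✓
Saturday years: 1796, 1803, 1808, 1814 — 4 in total.

4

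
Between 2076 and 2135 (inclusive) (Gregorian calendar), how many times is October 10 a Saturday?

9

Track October 10's weekday year by year (advancing +1, or +2 across a Feb 29):
  2076: Sat ✓  2077: Sun (+1)  2078: Mon (+1)  2079: Tue (+1)  2080: Thu (+2)
  2081: Fri (+1)  2082: Sat (+1) ✓  2083: Sun (+1)  2084: Tue (+2)  2085: Wed (+1)
  2086: Thu (+1)  2087: Fri (+1)  2088: Sun (+2)  2089: Mon (+1)  … (32 more years) …
  2122: Sat (+1) ✓  2123: Sun (+1)  2124: Tue (+2)  2125: Wed (+1)  2126: Thu (+1)
  2127: Fri (+1)  2128: Sun (+2)  2129: Mon (+1)  2130: Tue (+1)  2131: Wed (+1)
  2132: Fri (+2)  2133: Sat (+1) ✓  2134: Sun (+1)  2135: Mon (+1)
Saturday years: 2076, 2082, 2093, 2099, 2105, 2111, 2116, 2122, 2133 — 9 in total.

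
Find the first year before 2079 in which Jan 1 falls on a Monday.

Jan 1 advances by 2 weekdays after a leap year and by 1 after a common year.
2079: Jan 1 is Sunday.
2078: Saturday
2077: Friday
2076: Wednesday (leap)
2075: Tuesday
2074: Monday
2074 begins on a Monday

2074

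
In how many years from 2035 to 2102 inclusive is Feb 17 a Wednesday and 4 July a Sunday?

Check each year's weekday for Feb 17 and 4 July:
  2035: Sat/Wed  2036: Sun/Fri  2037: Tue/Sat  2038: Wed/Sun ✓  2039: Thu/Mon  2040: Fri/Wed  2041: Sun/Thu  2042: Mon/Fri  2043: Tue/Sat  2044: Wed/Mon  2045: Fri/Tue  2046: Sat/Wed  2047: Sun/Thu  2048: Mon/Sat  …(40 more)…  2089: Thu/Mon  2090: Fri/Tue  2091: Sat/Wed  2092: Sun/Fri  2093: Tue/Sat  2094: Wed/Sun ✓  2095: Thu/Mon  2096: Fri/Wed  2097: Sun/Thu  2098: Mon/Fri  2099: Tue/Sat  2100: Wed/Sun ✓  2101: Thu/Mon  2102: Fri/Tue
Both conditions hold in: 2038, 2049, 2055, 2066, 2077, 2083, 2094, 2100 — 8.

8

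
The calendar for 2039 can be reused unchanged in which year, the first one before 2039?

2033

Two years share a calendar iff Jan 1 falls on the same weekday and both are leap or both are common. 2039: Jan 1 is Saturday, common year.
2038: Jan 1 Friday, common
2037: Jan 1 Thursday, common
2036: Jan 1 Tuesday, leap
2035: Jan 1 Monday, common
2034: Jan 1 Sunday, common
2033: Jan 1 Saturday, common
2033 matches on both conditions.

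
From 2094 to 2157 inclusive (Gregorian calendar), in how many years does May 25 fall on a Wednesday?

Track May 25's weekday year by year (advancing +1, or +2 across a Feb 29):
  2094: Tue  2095: Wed (+1) ✓  2096: Fri (+2)  2097: Sat (+1)  2098: Sun (+1)
  2099: Mon (+1)  2100: Tue (+1)  2101: Wed (+1) ✓  2102: Thu (+1)  2103: Fri (+1)
  2104: Sun (+2)  2105: Mon (+1)  2106: Tue (+1)  2107: Wed (+1) ✓  … (36 more years) …
  2144: Mon (+2)  2145: Tue (+1)  2146: Wed (+1) ✓  2147: Thu (+1)  2148: Sat (+2)
  2149: Sun (+1)  2150: Mon (+1)  2151: Tue (+1)  2152: Thu (+2)  2153: Fri (+1)
  2154: Sat (+1)  2155: Sun (+1)  2156: Tue (+2)  2157: Wed (+1) ✓
Wednesday years: 2095, 2101, 2107, 2112, 2118, 2129, 2135, 2140, 2146, 2157 — 10 in total.

10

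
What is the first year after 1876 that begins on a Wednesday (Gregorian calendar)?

1879

Jan 1 advances by 2 weekdays after a leap year and by 1 after a common year.
1876: Jan 1 is Saturday (leap).
1877: Monday
1878: Tuesday
1879: Wednesday
1879 begins on a Wednesday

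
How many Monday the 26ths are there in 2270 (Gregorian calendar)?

2

Check the 26th of each month of 2270: Jan 26: Wed, Feb 26: Sat, Mar 26: Sat, Apr 26: Tue, May 26: Thu, Jun 26: Sun, Jul 26: Tue, Aug 26: Fri, Sep 26: Mon, Oct 26: Wed, Nov 26: Sat, Dec 26: Mon.
Monday occurs in September, December — 2 months.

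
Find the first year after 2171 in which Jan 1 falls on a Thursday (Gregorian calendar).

2178

Jan 1 advances by 2 weekdays after a leap year and by 1 after a common year.
2171: Jan 1 is Tuesday.
2172: Wednesday (leap)
2173: Friday
2174: Saturday
2175: Sunday
2176: Monday (leap)
2177: Wednesday
2178: Thursday
2178 begins on a Thursday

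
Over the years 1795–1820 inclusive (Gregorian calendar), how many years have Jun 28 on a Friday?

Track Jun 28's weekday year by year (advancing +1, or +2 across a Feb 29):
  1795: Sun  1796: Tue (+2)  1797: Wed (+1)  1798: Thu (+1)  1799: Fri (+1) ✓
  1800: Sat (+1)  1801: Sun (+1)  1802: Mon (+1)  1803: Tue (+1)  1804: Thu (+2)
  1805: Fri (+1) ✓  1806: Sat (+1)  1807: Sun (+1)  1808: Tue (+2)  1809: Wed (+1)
  1810: Thu (+1)  1811: Fri (+1) ✓  1812: Sun (+2)  1813: Mon (+1)  1814: Tue (+1)
  1815: Wed (+1)  1816: Fri (+2) ✓  1817: Sat (+1)  1818: Sun (+1)  1819: Mon (+1)
  1820: Wed (+2)
Friday years: 1799, 1805, 1811, 1816 — 4 in total.

4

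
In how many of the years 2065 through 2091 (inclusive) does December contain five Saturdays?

December has 31 days; it has five Saturdays when Saturday falls among the first (month-length − 28) days — i.e. when December 1 is one of Saturday/Friday/Thursday.
December 1 by year: 2065:Tue 2066:Wed 2067:Thu✓ 2068:Sat✓ 2069:Sun 2070:Mon 2071:Tue 2072:Thu✓ 2073:Fri✓ 2074:Sat✓ 2075:Sun 2076:Tue 2077:Wed 2078:Thu✓ 2079:Fri✓ 2080:Sun 2081:Mon 2082:Tue 2083:Wed 2084:Fri✓ 2085:Sat✓ 2086:Sun 2087:Mon 2088:Wed 2089:Thu✓ 2090:Fri✓ 2091:Sat✓
Years with five Saturdays: 2067, 2068, 2072, 2073, 2074, 2078, 2079, 2084, 2085, 2089, 2090, 2091 → 12.

12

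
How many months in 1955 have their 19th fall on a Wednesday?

Check the 19th of each month of 1955: Jan 19: Wed, Feb 19: Sat, Mar 19: Sat, Apr 19: Tue, May 19: Thu, Jun 19: Sun, Jul 19: Tue, Aug 19: Fri, Sep 19: Mon, Oct 19: Wed, Nov 19: Sat, Dec 19: Mon.
Wednesday occurs in January, October — 2 months.

2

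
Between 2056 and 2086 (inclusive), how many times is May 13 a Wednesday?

4

Track May 13's weekday year by year (advancing +1, or +2 across a Feb 29):
  2056: Sat  2057: Sun (+1)  2058: Mon (+1)  2059: Tue (+1)  2060: Thu (+2)
  2061: Fri (+1)  2062: Sat (+1)  2063: Sun (+1)  2064: Tue (+2)  2065: Wed (+1) ✓
  2066: Thu (+1)  2067: Fri (+1)  2068: Sun (+2)  2069: Mon (+1)  … (3 more years) …
  2073: Sat (+1)  2074: Sun (+1)  2075: Mon (+1)  2076: Wed (+2) ✓  2077: Thu (+1)
  2078: Fri (+1)  2079: Sat (+1)  2080: Mon (+2)  2081: Tue (+1)  2082: Wed (+1) ✓
  2083: Thu (+1)  2084: Sat (+2)  2085: Sun (+1)  2086: Mon (+1)
Wednesday years: 2065, 2071, 2076, 2082 — 4 in total.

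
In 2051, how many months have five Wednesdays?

A month of length L has five Wednesdays iff its first Wednesday is on day ≤ L−28 (so day 1–3 in a 31-day month, 1–2 in a 30-day month, day 1 in a leap February).
Checking each month of 2051: Jan starts Sun (31d); Feb starts Wed (28d); Mar starts Wed (31d) ✓; Apr starts Sat (30d); May starts Mon (31d) ✓; Jun starts Thu (30d); Jul starts Sat (31d); Aug starts Tue (31d) ✓; Sep starts Fri (30d); Oct starts Sun (31d); Nov starts Wed (30d) ✓; Dec starts Fri (31d).
Five-Wednesday months: March, May, August, November → 4.

4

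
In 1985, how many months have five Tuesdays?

A month of length L has five Tuesdays iff its first Tuesday is on day ≤ L−28 (so day 1–3 in a 31-day month, 1–2 in a 30-day month, day 1 in a leap February).
Checking each month of 1985: Jan starts Tue (31d) ✓; Feb starts Fri (28d); Mar starts Fri (31d); Apr starts Mon (30d) ✓; May starts Wed (31d); Jun starts Sat (30d); Jul starts Mon (31d) ✓; Aug starts Thu (31d); Sep starts Sun (30d); Oct starts Tue (31d) ✓; Nov starts Fri (30d); Dec starts Sun (31d) ✓.
Five-Tuesday months: January, April, July, October, December → 5.

5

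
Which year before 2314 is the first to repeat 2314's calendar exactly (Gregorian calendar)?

Two years share a calendar iff Jan 1 falls on the same weekday and both are leap or both are common. 2314: Jan 1 is Thursday, common year.
2313: Jan 1 Wednesday, common
2312: Jan 1 Monday, leap
2311: Jan 1 Sunday, common
2310: Jan 1 Saturday, common
2309: Jan 1 Friday, common
2308: Jan 1 Wednesday, leap
2307: Jan 1 Tuesday, common
2306: Jan 1 Monday, common
2305: Jan 1 Sunday, common
2304: Jan 1 Friday, leap
2303: Jan 1 Thursday, common
2303 matches on both conditions.

2303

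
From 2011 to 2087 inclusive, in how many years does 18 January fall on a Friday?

11

Track 18 January's weekday year by year (advancing +1, or +2 across a Feb 29):
  2011: Tue  2012: Wed (+1)  2013: Fri (+2) ✓  2014: Sat (+1)  2015: Sun (+1)
  2016: Mon (+1)  2017: Wed (+2)  2018: Thu (+1)  2019: Fri (+1) ✓  2020: Sat (+1)
  2021: Mon (+2)  2022: Tue (+1)  2023: Wed (+1)  2024: Thu (+1)  … (49 more years) …
  2074: Thu (+1)  2075: Fri (+1) ✓  2076: Sat (+1)  2077: Mon (+2)  2078: Tue (+1)
  2079: Wed (+1)  2080: Thu (+1)  2081: Sat (+2)  2082: Sun (+1)  2083: Mon (+1)
  2084: Tue (+1)  2085: Thu (+2)  2086: Fri (+1) ✓  2087: Sat (+1)
Friday years: 2013, 2019, 2030, 2036, 2041, 2047, 2058, 2064, 2069, 2075, 2086 — 11 in total.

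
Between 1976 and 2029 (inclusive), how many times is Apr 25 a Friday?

7

Track Apr 25's weekday year by year (advancing +1, or +2 across a Feb 29):
  1976: Sun  1977: Mon (+1)  1978: Tue (+1)  1979: Wed (+1)  1980: Fri (+2) ✓
  1981: Sat (+1)  1982: Sun (+1)  1983: Mon (+1)  1984: Wed (+2)  1985: Thu (+1)
  1986: Fri (+1) ✓  1987: Sat (+1)  1988: Mon (+2)  1989: Tue (+1)  … (26 more years) …
  2016: Mon (+2)  2017: Tue (+1)  2018: Wed (+1)  2019: Thu (+1)  2020: Sat (+2)
  2021: Sun (+1)  2022: Mon (+1)  2023: Tue (+1)  2024: Thu (+2)  2025: Fri (+1) ✓
  2026: Sat (+1)  2027: Sun (+1)  2028: Tue (+2)  2029: Wed (+1)
Friday years: 1980, 1986, 1997, 2003, 2008, 2014, 2025 — 7 in total.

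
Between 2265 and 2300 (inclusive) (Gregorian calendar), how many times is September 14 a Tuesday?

5

Track September 14's weekday year by year (advancing +1, or +2 across a Feb 29):
  2265: Thu  2266: Fri (+1)  2267: Sat (+1)  2268: Mon (+2)  2269: Tue (+1) ✓
  2270: Wed (+1)  2271: Thu (+1)  2272: Sat (+2)  2273: Sun (+1)  2274: Mon (+1)
  2275: Tue (+1) ✓  2276: Thu (+2)  2277: Fri (+1)  2278: Sat (+1)  … (8 more years) …
  2287: Wed (+1)  2288: Fri (+2)  2289: Sat (+1)  2290: Sun (+1)  2291: Mon (+1)
  2292: Wed (+2)  2293: Thu (+1)  2294: Fri (+1)  2295: Sat (+1)  2296: Mon (+2)
  2297: Tue (+1) ✓  2298: Wed (+1)  2299: Thu (+1)  2300: Fri (+1)
Tuesday years: 2269, 2275, 2280, 2286, 2297 — 5 in total.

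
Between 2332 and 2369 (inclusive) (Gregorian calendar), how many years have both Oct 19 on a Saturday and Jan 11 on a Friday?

4

Check each year's weekday for Oct 19 and Jan 11:
  2332: Wed/Mon  2333: Thu/Wed  2334: Fri/Thu  2335: Sat/Fri ✓  2336: Mon/Sat  2337: Tue/Mon  2338: Wed/Tue  2339: Thu/Wed  2340: Sat/Thu  2341: Sun/Sat  2342: Mon/Sun  2343: Tue/Mon  2344: Thu/Tue  2345: Fri/Thu  …(10 more)…  2356: Fri/Wed  2357: Sat/Fri ✓  2358: Sun/Sat  2359: Mon/Sun  2360: Wed/Mon  2361: Thu/Wed  2362: Fri/Thu  2363: Sat/Fri ✓  2364: Mon/Sat  2365: Tue/Mon  2366: Wed/Tue  2367: Thu/Wed  2368: Sat/Thu  2369: Sun/Sat
Both conditions hold in: 2335, 2346, 2357, 2363 — 4.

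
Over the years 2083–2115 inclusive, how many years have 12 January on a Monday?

Track 12 January's weekday year by year (advancing +1, or +2 across a Feb 29):
  2083: Tue  2084: Wed (+1)  2085: Fri (+2)  2086: Sat (+1)  2087: Sun (+1)
  2088: Mon (+1) ✓  2089: Wed (+2)  2090: Thu (+1)  2091: Fri (+1)  2092: Sat (+1)
  2093: Mon (+2) ✓  2094: Tue (+1)  2095: Wed (+1)  2096: Thu (+1)  … (5 more years) …
  2102: Thu (+1)  2103: Fri (+1)  2104: Sat (+1)  2105: Mon (+2) ✓  2106: Tue (+1)
  2107: Wed (+1)  2108: Thu (+1)  2109: Sat (+2)  2110: Sun (+1)  2111: Mon (+1) ✓
  2112: Tue (+1)  2113: Thu (+2)  2114: Fri (+1)  2115: Sat (+1)
Monday years: 2088, 2093, 2099, 2105, 2111 — 5 in total.

5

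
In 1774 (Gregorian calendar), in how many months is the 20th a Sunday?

Check the 20th of each month of 1774: Jan 20: Thu, Feb 20: Sun, Mar 20: Sun, Apr 20: Wed, May 20: Fri, Jun 20: Mon, Jul 20: Wed, Aug 20: Sat, Sep 20: Tue, Oct 20: Thu, Nov 20: Sun, Dec 20: Tue.
Sunday occurs in February, March, November — 3 months.

3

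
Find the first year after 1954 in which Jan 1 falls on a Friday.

Jan 1 advances by 2 weekdays after a leap year and by 1 after a common year.
1954: Jan 1 is Friday.
1955: Saturday
1956: Sunday (leap)
1957: Tuesday
1958: Wednesday
1959: Thursday
1960: Friday (leap)
1960 begins on a Friday

1960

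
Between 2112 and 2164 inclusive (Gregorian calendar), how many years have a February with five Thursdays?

2

February has 28 days (29 in leap years); it has five Thursdays when Thursday falls among the first (month-length − 28) days — i.e. when February 1 is Thursday in a leap year (never in a common year).
February 1 by year: 2112:Mon 2113:Wed 2114:Thu 2115:Fri 2116:Sat 2117:Mon 2118:Tue 2119:Wed 2120:Thu✓ 2121:Sat 2122:Sun 2123:Mon 2124:Tue 2125:Thu 2126:Fri …(23 more)… 2150:Sun 2151:Mon 2152:Tue 2153:Thu 2154:Fri 2155:Sat 2156:Sun 2157:Tue 2158:Wed 2159:Thu 2160:Fri 2161:Sun 2162:Mon 2163:Tue 2164:Wed
Years with five Thursdays: 2120, 2148 → 2.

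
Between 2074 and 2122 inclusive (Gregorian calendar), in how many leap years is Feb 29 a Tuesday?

1

Leap years in 2074–2122: 11 of them.
Feb 29 weekday advances by 5 (mod 7) from one leap year to the next four years later (or differs when a century non-leap intervenes).
Leap-day weekdays: 2076:Sat 2080:Thu 2084:Tue✓ 2088:Sun 2092:Fri 2096:Wed 2104:Fri 2108:Wed 2112:Mon 2116:Sat 2120:Thu
Tuesday: 2084 → 1.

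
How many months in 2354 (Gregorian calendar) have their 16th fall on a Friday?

2

Check the 16th of each month of 2354: Jan 16: Sat, Feb 16: Tue, Mar 16: Tue, Apr 16: Fri, May 16: Sun, Jun 16: Wed, Jul 16: Fri, Aug 16: Mon, Sep 16: Thu, Oct 16: Sat, Nov 16: Tue, Dec 16: Thu.
Friday occurs in April, July — 2 months.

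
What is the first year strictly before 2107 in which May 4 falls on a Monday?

From one year to the next, a fixed date's weekday advances by 1, or by 2 when a Feb 29 lies between the two dates.
2107: May 4 is Wednesday.
2106: Tuesday (−1)
2105: Monday (−1)
May 4 falls on a Monday in 2105.

2105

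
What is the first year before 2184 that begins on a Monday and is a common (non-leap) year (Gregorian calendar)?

Jan 1 advances by 2 weekdays after a leap year and by 1 after a common year.
2184: Jan 1 is Thursday (leap).
2183: Wednesday
2182: Tuesday
2181: Monday
2181 begins on a Monday and is a common year.

2181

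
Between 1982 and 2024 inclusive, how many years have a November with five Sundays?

11

November has 30 days; it has five Sundays when Sunday falls among the first (month-length − 28) days — i.e. when November 1 is one of Sunday/Saturday.
November 1 by year: 1982:Mon 1983:Tue 1984:Thu 1985:Fri 1986:Sat✓ 1987:Sun✓ 1988:Tue 1989:Wed 1990:Thu 1991:Fri 1992:Sun✓ 1993:Mon 1994:Tue 1995:Wed 1996:Fri …(13 more)… 2010:Mon 2011:Tue 2012:Thu 2013:Fri 2014:Sat✓ 2015:Sun✓ 2016:Tue 2017:Wed 2018:Thu 2019:Fri 2020:Sun✓ 2021:Mon 2022:Tue 2023:Wed 2024:Fri
Years with five Sundays: 1986, 1987, 1992, 1997, 1998, 2003, 2008, 2009, 2014, 2015, 2020 → 11.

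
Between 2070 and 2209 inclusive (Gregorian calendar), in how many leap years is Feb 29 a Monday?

6

Leap years in 2070–2209: 33 of them.
Feb 29 weekday advances by 5 (mod 7) from one leap year to the next four years later (or differs when a century non-leap intervenes).
Leap-day weekdays: 2072:Mon✓ 2076:Sat 2080:Thu 2084:Tue 2088:Sun 2092:Fri 2096:Wed 2104:Fri 2108:Wed 2112:Mon✓ 2116:Sat 2120:Thu 2124:Tue …(7 more)… 2156:Sun 2160:Fri 2164:Wed 2168:Mon✓ 2172:Sat 2176:Thu 2180:Tue 2184:Sun 2188:Fri 2192:Wed 2196:Mon✓ 2204:Wed 2208:Mon✓
Monday: 2072, 2112, 2140, 2168, 2196, 2208 → 6.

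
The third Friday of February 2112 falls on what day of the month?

February 1, 2112 is a Monday, so the first Friday is the 5th.
The third Friday is 5 + 14 = 19.

19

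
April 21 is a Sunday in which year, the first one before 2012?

From one year to the next, a fixed date's weekday advances by 1, or by 2 when a Feb 29 lies between the two dates.
2012: April 21 is Saturday.
2011: Thursday (−2)
2010: Wednesday (−1)
2009: Tuesday (−1)
2008: Monday (−1)
2007: Saturday (−2)
2006: Friday (−1)
2005: Thursday (−1)
2004: Wednesday (−1)
2003: Monday (−2)
2002: Sunday (−1)
April 21 falls on a Sunday in 2002.

2002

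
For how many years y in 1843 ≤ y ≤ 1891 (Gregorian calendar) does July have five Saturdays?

20

July has 31 days; it has five Saturdays when Saturday falls among the first (month-length − 28) days — i.e. when July 1 is one of Saturday/Friday/Thursday.
July 1 by year: 1843:Sat✓ 1844:Mon 1845:Tue 1846:Wed 1847:Thu✓ 1848:Sat✓ 1849:Sun 1850:Mon 1851:Tue 1852:Thu✓ 1853:Fri✓ 1854:Sat✓ 1855:Sun 1856:Tue 1857:Wed …(19 more)… 1877:Sun 1878:Mon 1879:Tue 1880:Thu✓ 1881:Fri✓ 1882:Sat✓ 1883:Sun 1884:Tue 1885:Wed 1886:Thu✓ 1887:Fri✓ 1888:Sun 1889:Mon 1890:Tue 1891:Wed
Years with five Saturdays: 1843, 1847, 1848, 1852, 1853, 1854, 1858, 1859, 1864, 1865, 1869, 1870, 1871, 1875, 1876, 1880, 1881, 1882, 1886, 1887 → 20.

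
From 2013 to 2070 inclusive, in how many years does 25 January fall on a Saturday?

Track 25 January's weekday year by year (advancing +1, or +2 across a Feb 29):
  2013: Fri  2014: Sat (+1) ✓  2015: Sun (+1)  2016: Mon (+1)  2017: Wed (+2)
  2018: Thu (+1)  2019: Fri (+1)  2020: Sat (+1) ✓  2021: Mon (+2)  2022: Tue (+1)
  2023: Wed (+1)  2024: Thu (+1)  2025: Sat (+2) ✓  2026: Sun (+1)  … (30 more years) …
  2057: Thu (+2)  2058: Fri (+1)  2059: Sat (+1) ✓  2060: Sun (+1)  2061: Tue (+2)
  2062: Wed (+1)  2063: Thu (+1)  2064: Fri (+1)  2065: Sun (+2)  2066: Mon (+1)
  2067: Tue (+1)  2068: Wed (+1)  2069: Fri (+2)  2070: Sat (+1) ✓
Saturday years: 2014, 2020, 2025, 2031, 2042, 2048, 2053, 2059, 2070 — 9 in total.

9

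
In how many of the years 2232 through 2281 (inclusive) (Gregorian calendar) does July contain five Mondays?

July has 31 days; it has five Mondays when Monday falls among the first (month-length − 28) days — i.e. when July 1 is one of Monday/Sunday/Saturday.
July 1 by year: 2232:Sun✓ 2233:Mon✓ 2234:Tue 2235:Wed 2236:Fri 2237:Sat✓ 2238:Sun✓ 2239:Mon✓ 2240:Wed 2241:Thu 2242:Fri 2243:Sat✓ 2244:Mon✓ 2245:Tue 2246:Wed …(20 more)… 2267:Mon✓ 2268:Wed 2269:Thu 2270:Fri 2271:Sat✓ 2272:Mon✓ 2273:Tue 2274:Wed 2275:Thu 2276:Sat✓ 2277:Sun✓ 2278:Mon✓ 2279:Tue 2280:Thu 2281:Fri
Years with five Mondays: 2232, 2233, 2237, 2238, 2239, 2243, 2244, 2248, 2249, 2250, 2254, 2255, 2260, 2261, 2265, 2266, 2267, 2271, 2272, 2276, 2277, 2278 → 22.

22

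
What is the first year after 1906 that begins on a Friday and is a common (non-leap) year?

1909

Jan 1 advances by 2 weekdays after a leap year and by 1 after a common year.
1906: Jan 1 is Monday.
1907: Tuesday
1908: Wednesday (leap)
1909: Friday
1909 begins on a Friday and is a common year.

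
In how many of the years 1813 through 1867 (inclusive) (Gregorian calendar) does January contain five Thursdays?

January has 31 days; it has five Thursdays when Thursday falls among the first (month-length − 28) days — i.e. when January 1 is one of Thursday/Wednesday/Tuesday.
January 1 by year: 1813:Fri 1814:Sat 1815:Sun 1816:Mon 1817:Wed✓ 1818:Thu✓ 1819:Fri 1820:Sat 1821:Mon 1822:Tue✓ 1823:Wed✓ 1824:Thu✓ 1825:Sat 1826:Sun 1827:Mon …(25 more)… 1853:Sat 1854:Sun 1855:Mon 1856:Tue✓ 1857:Thu✓ 1858:Fri 1859:Sat 1860:Sun 1861:Tue✓ 1862:Wed✓ 1863:Thu✓ 1864:Fri 1865:Sun 1866:Mon 1867:Tue✓
Years with five Thursdays: 1817, 1818, 1822, 1823, 1824, 1828, 1829, 1833, 1834, 1835, 1839, 1840, 1845, 1846, 1850, 1851, 1852, 1856, 1857, 1861, 1862, 1863, 1867 → 23.

23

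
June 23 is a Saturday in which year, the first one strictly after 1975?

1979

From one year to the next, a fixed date's weekday advances by 1, or by 2 when a Feb 29 lies between the two dates.
1975: June 23 is Monday.
1976: Wednesday (+2)
1977: Thursday (+1)
1978: Friday (+1)
1979: Saturday (+1)
June 23 falls on a Saturday in 1979.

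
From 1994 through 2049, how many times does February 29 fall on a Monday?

Leap years in 1994–2049: 14 of them.
Feb 29 weekday advances by 5 (mod 7) from one leap year to the next four years later (or differs when a century non-leap intervenes).
Leap-day weekdays: 1996:Thu 2000:Tue 2004:Sun 2008:Fri 2012:Wed 2016:Mon✓ 2020:Sat 2024:Thu 2028:Tue 2032:Sun 2036:Fri 2040:Wed 2044:Mon✓ 2048:Sat
Monday: 2016, 2044 → 2.

2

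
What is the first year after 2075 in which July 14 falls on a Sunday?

2080

From one year to the next, a fixed date's weekday advances by 1, or by 2 when a Feb 29 lies between the two dates.
2075: July 14 is Sunday.
2076: Tuesday (+2)
2077: Wednesday (+1)
2078: Thursday (+1)
2079: Friday (+1)
2080: Sunday (+2)
July 14 falls on a Sunday in 2080.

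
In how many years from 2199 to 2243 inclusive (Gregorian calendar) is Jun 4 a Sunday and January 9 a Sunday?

1

Check each year's weekday for Jun 4 and January 9:
  2199: Tue/Wed  2200: Wed/Thu  2201: Thu/Fri  2202: Fri/Sat  2203: Sat/Sun  2204: Mon/Mon  2205: Tue/Wed  2206: Wed/Thu  2207: Thu/Fri  2208: Sat/Sat  2209: Sun/Mon  2210: Mon/Tue  2211: Tue/Wed  2212: Thu/Thu  …(17 more)…  2230: Fri/Sat  2231: Sat/Sun  2232: Mon/Mon  2233: Tue/Wed  2234: Wed/Thu  2235: Thu/Fri  2236: Sat/Sat  2237: Sun/Mon  2238: Mon/Tue  2239: Tue/Wed  2240: Thu/Thu  2241: Fri/Sat  2242: Sat/Sun  2243: Sun/Mon
Both conditions hold in: 2220 — 1.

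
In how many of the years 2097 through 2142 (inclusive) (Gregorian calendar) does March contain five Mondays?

20

March has 31 days; it has five Mondays when Monday falls among the first (month-length − 28) days — i.e. when March 1 is one of Monday/Sunday/Saturday.
March 1 by year: 2097:Fri 2098:Sat✓ 2099:Sun✓ 2100:Mon✓ 2101:Tue 2102:Wed 2103:Thu 2104:Sat✓ 2105:Sun✓ 2106:Mon✓ 2107:Tue 2108:Thu 2109:Fri 2110:Sat✓ 2111:Sun✓ …(16 more)… 2128:Mon✓ 2129:Tue 2130:Wed 2131:Thu 2132:Sat✓ 2133:Sun✓ 2134:Mon✓ 2135:Tue 2136:Thu 2137:Fri 2138:Sat✓ 2139:Sun✓ 2140:Tue 2141:Wed 2142:Thu
Years with five Mondays: 2098, 2099, 2100, 2104, 2105, 2106, 2110, 2111, 2116, 2117, 2121, 2122, 2123, 2127, 2128, 2132, 2133, 2134, 2138, 2139 → 20.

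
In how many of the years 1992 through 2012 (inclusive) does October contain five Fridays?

10

October has 31 days; it has five Fridays when Friday falls among the first (month-length − 28) days — i.e. when October 1 is one of Friday/Thursday/Wednesday.
October 1 by year: 1992:Thu✓ 1993:Fri✓ 1994:Sat 1995:Sun 1996:Tue 1997:Wed✓ 1998:Thu✓ 1999:Fri✓ 2000:Sun 2001:Mon 2002:Tue 2003:Wed✓ 2004:Fri✓ 2005:Sat 2006:Sun 2007:Mon 2008:Wed✓ 2009:Thu✓ 2010:Fri✓ 2011:Sat 2012:Mon
Years with five Fridays: 1992, 1993, 1997, 1998, 1999, 2003, 2004, 2008, 2009, 2010 → 10.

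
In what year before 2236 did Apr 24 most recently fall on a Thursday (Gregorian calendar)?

From one year to the next, a fixed date's weekday advances by 1, or by 2 when a Feb 29 lies between the two dates.
2236: April 24 is Sunday.
2235: Friday (−2)
2234: Thursday (−1)
Apr 24 falls on a Thursday in 2234.

2234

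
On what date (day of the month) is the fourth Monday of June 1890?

23

June 1, 1890 is a Sunday, so the first Monday is the 2nd.
The fourth Monday is 2 + 21 = 23.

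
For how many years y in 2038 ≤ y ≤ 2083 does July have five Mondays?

July has 31 days; it has five Mondays when Monday falls among the first (month-length − 28) days — i.e. when July 1 is one of Monday/Sunday/Saturday.
July 1 by year: 2038:Thu 2039:Fri 2040:Sun✓ 2041:Mon✓ 2042:Tue 2043:Wed 2044:Fri 2045:Sat✓ 2046:Sun✓ 2047:Mon✓ 2048:Wed 2049:Thu 2050:Fri 2051:Sat✓ 2052:Mon✓ …(16 more)… 2069:Mon✓ 2070:Tue 2071:Wed 2072:Fri 2073:Sat✓ 2074:Sun✓ 2075:Mon✓ 2076:Wed 2077:Thu 2078:Fri 2079:Sat✓ 2080:Mon✓ 2081:Tue 2082:Wed 2083:Thu
Years with five Mondays: 2040, 2041, 2045, 2046, 2047, 2051, 2052, 2056, 2057, 2058, 2062, 2063, 2068, 2069, 2073, 2074, 2075, 2079, 2080 → 19.

19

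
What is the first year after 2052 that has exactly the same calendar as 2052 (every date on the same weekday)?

2080

Two years share a calendar iff Jan 1 falls on the same weekday and both are leap or both are common. 2052: Jan 1 is Monday, leap year.
2053: Jan 1 Wednesday, common
2054: Jan 1 Thursday, common
2055: Jan 1 Friday, common
2056: Jan 1 Saturday, leap
2057: Jan 1 Monday, common
2058: Jan 1 Tuesday, common
2059: Jan 1 Wednesday, common
2060: Jan 1 Thursday, leap
2061: Jan 1 Saturday, common
2062: Jan 1 Sunday, common
2063: Jan 1 Monday, common
2064: Jan 1 Tuesday, leap
2065: Jan 1 Thursday, common
2066: Jan 1 Friday, common
2067: Jan 1 Saturday, common
2068: Jan 1 Sunday, leap
2069: Jan 1 Tuesday, common
2070: Jan 1 Wednesday, common
2071: Jan 1 Thursday, common
2072: Jan 1 Friday, leap
2073: Jan 1 Sunday, common
2074: Jan 1 Monday, common
2075: Jan 1 Tuesday, common
2076: Jan 1 Wednesday, leap
2077: Jan 1 Friday, common
2078: Jan 1 Saturday, common
2079: Jan 1 Sunday, common
2080: Jan 1 Monday, leap
2080 matches on both conditions.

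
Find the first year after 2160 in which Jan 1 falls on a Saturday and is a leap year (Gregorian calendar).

2180

Jan 1 advances by 2 weekdays after a leap year and by 1 after a common year.
2160: Jan 1 is Tuesday (leap).
2161: Thursday
2162: Friday
2163: Saturday
2164: Sunday (leap)
2165: Tuesday
2166: Wednesday
2167: Thursday
2168: Friday (leap)
2169: Sunday
2170: Monday
2171: Tuesday
2172: Wednesday (leap)
2173: Friday
2174: Saturday
2175: Sunday
2176: Monday (leap)
2177: Wednesday
2178: Thursday
2179: Friday
2180: Saturday (leap)
2180 begins on a Saturday and is a leap year.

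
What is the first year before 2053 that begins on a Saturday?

2050

Jan 1 advances by 2 weekdays after a leap year and by 1 after a common year.
2053: Jan 1 is Wednesday.
2052: Monday (leap)
2051: Sunday
2050: Saturday
2050 begins on a Saturday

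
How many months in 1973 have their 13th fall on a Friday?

Check the 13th of each month of 1973: Jan 13: Sat, Feb 13: Tue, Mar 13: Tue, Apr 13: Fri, May 13: Sun, Jun 13: Wed, Jul 13: Fri, Aug 13: Mon, Sep 13: Thu, Oct 13: Sat, Nov 13: Tue, Dec 13: Thu.
Friday occurs in April, July — 2 months.

2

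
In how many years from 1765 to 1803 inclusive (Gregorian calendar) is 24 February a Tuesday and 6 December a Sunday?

5

Check each year's weekday for 24 February and 6 December:
  1765: Sun/Fri  1766: Mon/Sat  1767: Tue/Sun ✓  1768: Wed/Tue  1769: Fri/Wed  1770: Sat/Thu  1771: Sun/Fri  1772: Mon/Sun  1773: Wed/Mon  1774: Thu/Tue  1775: Fri/Wed  1776: Sat/Fri  1777: Mon/Sat  1778: Tue/Sun ✓  …(11 more)…  1790: Wed/Mon  1791: Thu/Tue  1792: Fri/Thu  1793: Sun/Fri  1794: Mon/Sat  1795: Tue/Sun ✓  1796: Wed/Tue  1797: Fri/Wed  1798: Sat/Thu  1799: Sun/Fri  1800: Mon/Sat  1801: Tue/Sun ✓  1802: Wed/Mon  1803: Thu/Tue
Both conditions hold in: 1767, 1778, 1789, 1795, 1801 — 5.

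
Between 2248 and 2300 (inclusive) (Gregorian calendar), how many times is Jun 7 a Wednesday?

Track Jun 7's weekday year by year (advancing +1, or +2 across a Feb 29):
  2248: Wed ✓  2249: Thu (+1)  2250: Fri (+1)  2251: Sat (+1)  2252: Mon (+2)
  2253: Tue (+1)  2254: Wed (+1) ✓  2255: Thu (+1)  2256: Sat (+2)  2257: Sun (+1)
  2258: Mon (+1)  2259: Tue (+1)  2260: Thu (+2)  2261: Fri (+1)  … (25 more years) …
  2287: Tue (+1)  2288: Thu (+2)  2289: Fri (+1)  2290: Sat (+1)  2291: Sun (+1)
  2292: Tue (+2)  2293: Wed (+1) ✓  2294: Thu (+1)  2295: Fri (+1)  2296: Sun (+2)
  2297: Mon (+1)  2298: Tue (+1)  2299: Wed (+1) ✓  2300: Thu (+1)
Wednesday years: 2248, 2254, 2265, 2271, 2276, 2282, 2293, 2299 — 8 in total.

8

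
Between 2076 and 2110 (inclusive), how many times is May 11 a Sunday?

Track May 11's weekday year by year (advancing +1, or +2 across a Feb 29):
  2076: Mon  2077: Tue (+1)  2078: Wed (+1)  2079: Thu (+1)  2080: Sat (+2)
  2081: Sun (+1) ✓  2082: Mon (+1)  2083: Tue (+1)  2084: Thu (+2)  2085: Fri (+1)
  2086: Sat (+1)  2087: Sun (+1) ✓  2088: Tue (+2)  2089: Wed (+1)  … (7 more years) …
  2097: Sat (+1)  2098: Sun (+1) ✓  2099: Mon (+1)  2100: Tue (+1)  2101: Wed (+1)
  2102: Thu (+1)  2103: Fri (+1)  2104: Sun (+2) ✓  2105: Mon (+1)  2106: Tue (+1)
  2107: Wed (+1)  2108: Fri (+2)  2109: Sat (+1)  2110: Sun (+1) ✓
Sunday years: 2081, 2087, 2092, 2098, 2104, 2110 — 6 in total.

6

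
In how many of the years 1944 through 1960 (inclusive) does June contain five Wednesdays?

5

June has 30 days; it has five Wednesdays when Wednesday falls among the first (month-length − 28) days — i.e. when June 1 is one of Wednesday/Tuesday.
June 1 by year: 1944:Thu 1945:Fri 1946:Sat 1947:Sun 1948:Tue✓ 1949:Wed✓ 1950:Thu 1951:Fri 1952:Sun 1953:Mon 1954:Tue✓ 1955:Wed✓ 1956:Fri 1957:Sat 1958:Sun 1959:Mon 1960:Wed✓
Years with five Wednesdays: 1948, 1949, 1954, 1955, 1960 → 5.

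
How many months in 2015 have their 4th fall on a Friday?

2

Check the 4th of each month of 2015: Jan 4: Sun, Feb 4: Wed, Mar 4: Wed, Apr 4: Sat, May 4: Mon, Jun 4: Thu, Jul 4: Sat, Aug 4: Tue, Sep 4: Fri, Oct 4: Sun, Nov 4: Wed, Dec 4: Fri.
Friday occurs in September, December — 2 months.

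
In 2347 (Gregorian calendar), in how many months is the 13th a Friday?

1

Check the 13th of each month of 2347: Jan 13: Mon, Feb 13: Thu, Mar 13: Thu, Apr 13: Sun, May 13: Tue, Jun 13: Fri, Jul 13: Sun, Aug 13: Wed, Sep 13: Sat, Oct 13: Mon, Nov 13: Thu, Dec 13: Sat.
Friday occurs in June — 1 month.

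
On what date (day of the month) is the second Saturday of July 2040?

14

July 1, 2040 is a Sunday, so the first Saturday is the 7th.
The second Saturday is 7 + 7 = 14.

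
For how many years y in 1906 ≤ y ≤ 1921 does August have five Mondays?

7

August has 31 days; it has five Mondays when Monday falls among the first (month-length − 28) days — i.e. when August 1 is one of Monday/Sunday/Saturday.
August 1 by year: 1906:Wed 1907:Thu 1908:Sat✓ 1909:Sun✓ 1910:Mon✓ 1911:Tue 1912:Thu 1913:Fri 1914:Sat✓ 1915:Sun✓ 1916:Tue 1917:Wed 1918:Thu 1919:Fri 1920:Sun✓ 1921:Mon✓
Years with five Mondays: 1908, 1909, 1910, 1914, 1915, 1920, 1921 → 7.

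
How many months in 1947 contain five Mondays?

A month of length L has five Mondays iff its first Monday is on day ≤ L−28 (so day 1–3 in a 31-day month, 1–2 in a 30-day month, day 1 in a leap February).
Checking each month of 1947: Jan starts Wed (31d); Feb starts Sat (28d); Mar starts Sat (31d) ✓; Apr starts Tue (30d); May starts Thu (31d); Jun starts Sun (30d) ✓; Jul starts Tue (31d); Aug starts Fri (31d); Sep starts Mon (30d) ✓; Oct starts Wed (31d); Nov starts Sat (30d); Dec starts Mon (31d) ✓.
Five-Monday months: March, June, September, December → 4.

4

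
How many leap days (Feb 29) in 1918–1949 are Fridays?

Leap years in 1918–1949: 8 of them.
Feb 29 weekday advances by 5 (mod 7) from one leap year to the next four years later (or differs when a century non-leap intervenes).
Leap-day weekdays: 1920:Sun 1924:Fri✓ 1928:Wed 1932:Mon 1936:Sat 1940:Thu 1944:Tue 1948:Sun
Friday: 1924 → 1.

1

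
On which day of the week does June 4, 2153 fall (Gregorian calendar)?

January 1, 2153 is a Monday.
June 4 is day 155 of the year, i.e. 154 days after Jan 1.
154 mod 7 = 0, so advance 0 weekdays from Monday: Monday.

Monday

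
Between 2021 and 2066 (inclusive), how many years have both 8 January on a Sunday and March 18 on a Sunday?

Check each year's weekday for 8 January and March 18:
  2021: Fri/Thu  2022: Sat/Fri  2023: Sun/Sat  2024: Mon/Mon  2025: Wed/Tue  2026: Thu/Wed  2027: Fri/Thu  2028: Sat/Sat  2029: Mon/Sun  2030: Tue/Mon  2031: Wed/Tue  2032: Thu/Thu  2033: Sat/Fri  2034: Sun/Sat  …(18 more)…  2053: Wed/Tue  2054: Thu/Wed  2055: Fri/Thu  2056: Sat/Sat  2057: Mon/Sun  2058: Tue/Mon  2059: Wed/Tue  2060: Thu/Thu  2061: Sat/Fri  2062: Sun/Sat  2063: Mon/Sun  2064: Tue/Tue  2065: Thu/Wed  2066: Fri/Thu
Both conditions hold in: 2040 — 1.

1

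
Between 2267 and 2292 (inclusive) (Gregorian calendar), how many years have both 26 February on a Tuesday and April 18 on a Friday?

1

Check each year's weekday for 26 February and April 18:
  2267: Tue/Thu  2268: Wed/Sat  2269: Fri/Sun  2270: Sat/Mon  2271: Sun/Tue  2272: Mon/Thu  2273: Wed/Fri  2274: Thu/Sat  2275: Fri/Sun  2276: Sat/Tue  2277: Mon/Wed  2278: Tue/Thu  2279: Wed/Fri  2280: Thu/Sun  2281: Sat/Mon  2282: Sun/Tue  2283: Mon/Wed  2284: Tue/Fri ✓  2285: Thu/Sat  2286: Fri/Sun  2287: Sat/Mon  2288: Sun/Wed  2289: Tue/Thu  2290: Wed/Fri  2291: Thu/Sat  2292: Fri/Mon
Both conditions hold in: 2284 — 1.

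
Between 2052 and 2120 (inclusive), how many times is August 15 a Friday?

Track August 15's weekday year by year (advancing +1, or +2 across a Feb 29):
  2052: Thu  2053: Fri (+1) ✓  2054: Sat (+1)  2055: Sun (+1)  2056: Tue (+2)
  2057: Wed (+1)  2058: Thu (+1)  2059: Fri (+1) ✓  2060: Sun (+2)  2061: Mon (+1)
  2062: Tue (+1)  2063: Wed (+1)  2064: Fri (+2) ✓  2065: Sat (+1)  … (41 more years) …
  2107: Mon (+1)  2108: Wed (+2)  2109: Thu (+1)  2110: Fri (+1) ✓  2111: Sat (+1)
  2112: Mon (+2)  2113: Tue (+1)  2114: Wed (+1)  2115: Thu (+1)  2116: Sat (+2)
  2117: Sun (+1)  2118: Mon (+1)  2119: Tue (+1)  2120: Thu (+2)
Friday years: 2053, 2059, 2064, 2070, 2081, 2087, 2092, 2098, 2104, 2110 — 10 in total.

10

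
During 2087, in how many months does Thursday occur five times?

A month of length L has five Thursdays iff its first Thursday is on day ≤ L−28 (so day 1–3 in a 31-day month, 1–2 in a 30-day month, day 1 in a leap February).
Checking each month of 2087: Jan starts Wed (31d) ✓; Feb starts Sat (28d); Mar starts Sat (31d); Apr starts Tue (30d); May starts Thu (31d) ✓; Jun starts Sun (30d); Jul starts Tue (31d) ✓; Aug starts Fri (31d); Sep starts Mon (30d); Oct starts Wed (31d) ✓; Nov starts Sat (30d); Dec starts Mon (31d).
Five-Thursday months: January, May, July, October → 4.

4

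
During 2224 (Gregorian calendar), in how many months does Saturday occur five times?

4

A month of length L has five Saturdays iff its first Saturday is on day ≤ L−28 (so day 1–3 in a 31-day month, 1–2 in a 30-day month, day 1 in a leap February).
Checking each month of 2224: Jan starts Thu (31d) ✓; Feb starts Sun (29d); Mar starts Mon (31d); Apr starts Thu (30d); May starts Sat (31d) ✓; Jun starts Tue (30d); Jul starts Thu (31d) ✓; Aug starts Sun (31d); Sep starts Wed (30d); Oct starts Fri (31d) ✓; Nov starts Mon (30d); Dec starts Wed (31d).
Five-Saturday months: January, May, July, October → 4.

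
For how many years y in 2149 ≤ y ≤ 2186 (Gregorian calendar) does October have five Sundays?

October has 31 days; it has five Sundays when Sunday falls among the first (month-length − 28) days — i.e. when October 1 is one of Sunday/Saturday/Friday.
October 1 by year: 2149:Wed 2150:Thu 2151:Fri✓ 2152:Sun✓ 2153:Mon 2154:Tue 2155:Wed 2156:Fri✓ 2157:Sat✓ 2158:Sun✓ 2159:Mon 2160:Wed 2161:Thu 2162:Fri✓ 2163:Sat✓ …(8 more)… 2172:Thu 2173:Fri✓ 2174:Sat✓ 2175:Sun✓ 2176:Tue 2177:Wed 2178:Thu 2179:Fri✓ 2180:Sun✓ 2181:Mon 2182:Tue 2183:Wed 2184:Fri✓ 2185:Sat✓ 2186:Sun✓
Years with five Sundays: 2151, 2152, 2156, 2157, 2158, 2162, 2163, 2168, 2169, 2173, 2174, 2175, 2179, 2180, 2184, 2185, 2186 → 17.

17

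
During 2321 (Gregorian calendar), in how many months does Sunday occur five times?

4

A month of length L has five Sundays iff its first Sunday is on day ≤ L−28 (so day 1–3 in a 31-day month, 1–2 in a 30-day month, day 1 in a leap February).
Checking each month of 2321: Jan starts Sat (31d) ✓; Feb starts Tue (28d); Mar starts Tue (31d); Apr starts Fri (30d); May starts Sun (31d) ✓; Jun starts Wed (30d); Jul starts Fri (31d) ✓; Aug starts Mon (31d); Sep starts Thu (30d); Oct starts Sat (31d) ✓; Nov starts Tue (30d); Dec starts Thu (31d).
Five-Sunday months: January, May, July, October → 4.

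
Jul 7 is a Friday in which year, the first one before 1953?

1950

From one year to the next, a fixed date's weekday advances by 1, or by 2 when a Feb 29 lies between the two dates.
1953: July 7 is Tuesday.
1952: Monday (−1)
1951: Saturday (−2)
1950: Friday (−1)
Jul 7 falls on a Friday in 1950.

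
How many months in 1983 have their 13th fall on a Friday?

1

Check the 13th of each month of 1983: Jan 13: Thu, Feb 13: Sun, Mar 13: Sun, Apr 13: Wed, May 13: Fri, Jun 13: Mon, Jul 13: Wed, Aug 13: Sat, Sep 13: Tue, Oct 13: Thu, Nov 13: Sun, Dec 13: Tue.
Friday occurs in May — 1 month.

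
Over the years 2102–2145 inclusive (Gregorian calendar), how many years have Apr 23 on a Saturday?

6

Track Apr 23's weekday year by year (advancing +1, or +2 across a Feb 29):
  2102: Sun  2103: Mon (+1)  2104: Wed (+2)  2105: Thu (+1)  2106: Fri (+1)
  2107: Sat (+1) ✓  2108: Mon (+2)  2109: Tue (+1)  2110: Wed (+1)  2111: Thu (+1)
  2112: Sat (+2) ✓  2113: Sun (+1)  2114: Mon (+1)  2115: Tue (+1)  … (16 more years) …
  2132: Wed (+2)  2133: Thu (+1)  2134: Fri (+1)  2135: Sat (+1) ✓  2136: Mon (+2)
  2137: Tue (+1)  2138: Wed (+1)  2139: Thu (+1)  2140: Sat (+2) ✓  2141: Sun (+1)
  2142: Mon (+1)  2143: Tue (+1)  2144: Thu (+2)  2145: Fri (+1)
Saturday years: 2107, 2112, 2118, 2129, 2135, 2140 — 6 in total.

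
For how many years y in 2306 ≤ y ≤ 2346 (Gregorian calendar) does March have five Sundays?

18

March has 31 days; it has five Sundays when Sunday falls among the first (month-length − 28) days — i.e. when March 1 is one of Sunday/Saturday/Friday.
March 1 by year: 2306:Thu 2307:Fri✓ 2308:Sun✓ 2309:Mon 2310:Tue 2311:Wed 2312:Fri✓ 2313:Sat✓ 2314:Sun✓ 2315:Mon 2316:Wed 2317:Thu 2318:Fri✓ 2319:Sat✓ 2320:Mon …(11 more)… 2332:Tue 2333:Wed 2334:Thu 2335:Fri✓ 2336:Sun✓ 2337:Mon 2338:Tue 2339:Wed 2340:Fri✓ 2341:Sat✓ 2342:Sun✓ 2343:Mon 2344:Wed 2345:Thu 2346:Fri✓
Years with five Sundays: 2307, 2308, 2312, 2313, 2314, 2318, 2319, 2324, 2325, 2329, 2330, 2331, 2335, 2336, 2340, 2341, 2342, 2346 → 18.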